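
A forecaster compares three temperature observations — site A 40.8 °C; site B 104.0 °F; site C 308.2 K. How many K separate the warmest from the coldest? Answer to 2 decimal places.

site B: 104.0 °F = 40.000 °C.
site C: 308.2 K = 35.050 °C.
Spread: 40.800 − 35.050 = 5.750 °C.

5.75 K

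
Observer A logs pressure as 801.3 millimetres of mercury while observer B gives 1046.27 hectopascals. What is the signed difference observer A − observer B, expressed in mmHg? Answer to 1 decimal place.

observer B: 1046.27 hPa = 784.767 mmHg.
Difference: 801.300 − 784.767 = 16.5 mmHg.

16.5 mmHg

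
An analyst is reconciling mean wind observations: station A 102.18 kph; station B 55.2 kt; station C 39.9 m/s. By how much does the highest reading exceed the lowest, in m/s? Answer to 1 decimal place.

station A: 102.18 km/h = 28.383 m/s.
station B: 55.2 kt = 28.397 m/s.
Spread: 39.900 − 28.383 = 11.5 m/s.

11.5 m/s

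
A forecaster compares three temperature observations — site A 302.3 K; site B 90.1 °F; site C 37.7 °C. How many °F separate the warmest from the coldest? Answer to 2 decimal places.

15.39 °F

site A: 302.3 K = 29.150 °C.
site B: 90.1 °F = 32.278 °C.
Spread: 37.700 − 29.150 = 8.550 °C = 15.39 °F.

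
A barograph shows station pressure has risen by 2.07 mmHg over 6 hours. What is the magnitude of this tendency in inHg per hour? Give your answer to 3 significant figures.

2.07 mmHg / 6 h × 0.0393701 inHg/mmHg = 0.0136 inHg/h.

0.0136 inHg per hour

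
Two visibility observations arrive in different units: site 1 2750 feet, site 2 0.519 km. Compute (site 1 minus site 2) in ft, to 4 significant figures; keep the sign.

1047 ft

site 2: 0.519 km = 1702.76 ft.
Difference: 2750.00 − 1702.76 = 1047 ft.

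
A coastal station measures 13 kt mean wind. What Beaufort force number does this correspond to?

13 kt lies in the Beaufort 4 band (moderate breeze, 11–16 kt).

Beaufort force 4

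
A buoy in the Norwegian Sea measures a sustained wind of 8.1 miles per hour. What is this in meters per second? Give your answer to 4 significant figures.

1 mph = 0.44704 m/s, so 8.1 × 0.44704 = 3.621 m/s.

3.621 m/s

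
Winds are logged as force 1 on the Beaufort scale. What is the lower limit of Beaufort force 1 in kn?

Beaufort 1 (light air) spans 1–3 knots.

1 kt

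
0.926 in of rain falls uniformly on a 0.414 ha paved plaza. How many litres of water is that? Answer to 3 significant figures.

Depth: 0.926 in × 25.4 = 23.5204 mm.
Area: 0.414 ha = 4140 m².
1 mm over 1 m² is 1 L, so volume = 23.5204 × 4140 = 97374.456 L ≈ 97400 L.

97400 litres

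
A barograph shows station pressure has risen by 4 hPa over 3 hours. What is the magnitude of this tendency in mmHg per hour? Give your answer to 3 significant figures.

4 hPa / 3 h × 0.750062 mmHg/hPa = 1.00 mmHg/h.

1.00 mmHg per hour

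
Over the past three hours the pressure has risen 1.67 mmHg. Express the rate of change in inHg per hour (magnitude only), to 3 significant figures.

0.0219 inHg per hour

1.67 mmHg / 3 h × 0.0393701 inHg/mmHg = 0.0219 inHg/h.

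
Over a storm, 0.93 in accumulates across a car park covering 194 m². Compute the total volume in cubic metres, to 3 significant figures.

Depth: 0.93 in × 25.4 = 23.622 mm.
1 mm over 1 m² is 1 L, so volume = 23.622 × 194 = 4582.668 L = 4.58 m³.

4.58 cubic metres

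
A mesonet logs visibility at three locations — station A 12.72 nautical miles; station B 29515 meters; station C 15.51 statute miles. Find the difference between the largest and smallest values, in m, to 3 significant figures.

station A: 12.72 nmi = 23557.44 m.
station C: 15.51 SM = 24960.93 m.
Spread: 29515.00 − 23557.44 = 5960 m.

5960 m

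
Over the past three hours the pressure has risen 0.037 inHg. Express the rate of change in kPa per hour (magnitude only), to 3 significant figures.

0.0418 kPa per hour

0.037 inHg / 3 h × 3.38639 kPa/inHg = 0.0418 kPa/h.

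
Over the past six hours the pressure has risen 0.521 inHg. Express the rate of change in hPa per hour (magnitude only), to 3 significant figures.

2.94 hPa per hour

0.521 inHg / 6 h × 33.8639 hPa/inHg = 2.94 hPa/h.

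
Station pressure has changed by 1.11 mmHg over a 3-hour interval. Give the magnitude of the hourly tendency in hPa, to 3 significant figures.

0.493 hPa per hour

1.11 mmHg / 3 h × 1.33322 hPa/mmHg = 0.493 hPa/h.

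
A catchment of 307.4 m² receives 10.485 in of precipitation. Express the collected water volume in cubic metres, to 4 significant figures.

81.87 cubic metres

Depth: 10.485 in × 25.4 = 266.319 mm.
1 mm over 1 m² is 1 L, so volume = 266.319 × 307.4 = 81866.461 L = 81.87 m³.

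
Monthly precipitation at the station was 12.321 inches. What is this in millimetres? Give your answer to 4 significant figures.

1 in = 25.4 mm, so 12.321 × 25.4 = 313.0 mm.

313.0 mm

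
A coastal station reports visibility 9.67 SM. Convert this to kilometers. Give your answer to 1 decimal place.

15.6 km

1 SM = 1.60934 km, so 9.67 × 1.60934 = 15.6 km.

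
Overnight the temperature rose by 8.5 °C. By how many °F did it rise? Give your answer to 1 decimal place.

15.3 °F

Converting a difference, only the 9/5 scale factor applies: Δ°F = 8.5 × 1.8 = 15.3 °F.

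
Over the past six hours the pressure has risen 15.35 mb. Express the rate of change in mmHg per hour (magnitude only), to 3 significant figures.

1.92 mmHg per hour

15.35 mb / 6 h × 0.750062 mmHg/mb = 1.92 mmHg/h.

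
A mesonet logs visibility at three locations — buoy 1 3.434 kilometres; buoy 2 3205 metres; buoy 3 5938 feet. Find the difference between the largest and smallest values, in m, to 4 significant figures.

1624 m

buoy 1: 3.434 km = 3434.00 m.
buoy 3: 5938 ft = 1809.90 m.
Spread: 3434.00 − 1809.90 = 1624 m.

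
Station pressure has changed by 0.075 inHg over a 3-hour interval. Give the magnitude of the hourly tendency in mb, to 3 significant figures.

0.847 mb per hour

0.075 inHg / 3 h × 33.8639 mb/inHg = 0.847 mb/h.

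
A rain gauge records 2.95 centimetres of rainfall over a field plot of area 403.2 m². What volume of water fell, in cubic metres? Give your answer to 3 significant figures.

11.9 cubic metres

Depth: 2.95 cm × 10 = 29.5 mm.
1 mm over 1 m² is 1 L, so volume = 29.5 × 403.2 = 11894.4 L = 11.9 m³.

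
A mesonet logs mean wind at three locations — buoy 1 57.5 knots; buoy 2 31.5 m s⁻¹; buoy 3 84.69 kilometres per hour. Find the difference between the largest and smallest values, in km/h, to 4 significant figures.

buoy 1: 57.5 kt = 106.4900 km/h.
buoy 2: 31.5 m/s = 113.4000 km/h.
Spread: 113.4000 − 84.6900 = 28.71 km/h.

28.71 km/h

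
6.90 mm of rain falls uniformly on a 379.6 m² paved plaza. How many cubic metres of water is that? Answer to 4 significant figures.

1 mm over 1 m² is 1 L, so volume = 6.9 × 379.6 = 2619.24 L = 2.619 m³.

2.619 cubic metres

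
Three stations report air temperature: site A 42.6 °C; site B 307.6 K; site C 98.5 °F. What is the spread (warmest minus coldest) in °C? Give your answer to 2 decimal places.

8.15 °C

site B: 307.6 K = 34.450 °C.
site C: 98.5 °F = 36.944 °C.
Spread: 42.600 − 34.450 = 8.150 °C.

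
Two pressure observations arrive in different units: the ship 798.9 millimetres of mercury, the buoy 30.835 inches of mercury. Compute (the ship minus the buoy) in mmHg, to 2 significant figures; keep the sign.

16 mmHg

the buoy: 30.835 inHg = 783.21 mmHg.
Difference: 798.90 − 783.21 = 16 mmHg.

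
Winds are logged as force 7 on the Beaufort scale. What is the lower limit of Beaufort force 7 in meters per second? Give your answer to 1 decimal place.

Beaufort 7 (near gale) spans 13.9–17.1 m/s.

13.9 m/s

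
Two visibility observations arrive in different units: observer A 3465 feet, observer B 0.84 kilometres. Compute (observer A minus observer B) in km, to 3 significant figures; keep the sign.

observer A: 3465 ft = 1.05613 km.
Difference: 1.05613 − 0.84000 = 0.216 km.

0.216 km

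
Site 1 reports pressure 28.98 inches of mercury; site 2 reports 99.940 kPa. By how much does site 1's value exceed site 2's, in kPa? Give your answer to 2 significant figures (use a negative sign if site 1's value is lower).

-1.8 kPa

site 1: 28.98 inHg = 98.138 kPa.
Difference: 98.138 − 99.940 = -1.8 kPa.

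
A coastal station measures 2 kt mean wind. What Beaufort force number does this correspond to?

Beaufort force 1

2 kt lies in the Beaufort 1 band (light air, 1–3 kt).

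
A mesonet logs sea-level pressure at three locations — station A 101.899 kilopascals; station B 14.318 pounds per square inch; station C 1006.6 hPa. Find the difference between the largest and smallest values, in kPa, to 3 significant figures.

station B: 14.318 psi = 98.7191 kPa.
station C: 1006.6 hPa = 100.6600 kPa.
Spread: 101.8990 − 98.7191 = 3.18 kPa.

3.18 kPa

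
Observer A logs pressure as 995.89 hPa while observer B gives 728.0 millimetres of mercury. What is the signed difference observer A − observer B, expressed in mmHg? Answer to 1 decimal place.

19.0 mmHg

observer A: 995.89 hPa = 746.979 mmHg.
Difference: 746.979 − 728.000 = 19.0 mmHg.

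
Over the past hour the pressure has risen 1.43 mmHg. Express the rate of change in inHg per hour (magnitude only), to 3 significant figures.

0.0563 inHg per hour

1.43 mmHg / 1 h × 0.0393701 inHg/mmHg = 0.0563 inHg/h.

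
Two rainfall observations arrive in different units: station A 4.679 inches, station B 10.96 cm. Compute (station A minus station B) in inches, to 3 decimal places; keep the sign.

station B: 10.96 cm = 4.31496 in.
Difference: 4.67900 − 4.31496 = 0.364 in.

0.364 in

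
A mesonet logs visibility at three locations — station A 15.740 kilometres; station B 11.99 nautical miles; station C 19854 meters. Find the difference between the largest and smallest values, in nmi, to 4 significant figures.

station A: 15.740 km = 8.49892 nmi.
station C: 19854 m = 10.72030 nmi.
Spread: 11.99000 − 8.49892 = 3.491 nmi.

3.491 nmi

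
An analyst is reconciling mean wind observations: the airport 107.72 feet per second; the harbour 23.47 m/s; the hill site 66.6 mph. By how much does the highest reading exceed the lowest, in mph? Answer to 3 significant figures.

20.9 mph

the airport: 107.72 ft/s = 73.445 mph.
the harbour: 23.47 m/s = 52.501 mph.
Spread: 73.445 − 52.501 = 20.9 mph.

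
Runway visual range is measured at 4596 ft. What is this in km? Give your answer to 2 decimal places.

1 ft = 0.0003048 km, so 4596 × 0.0003048 = 1.40 km.

1.40 km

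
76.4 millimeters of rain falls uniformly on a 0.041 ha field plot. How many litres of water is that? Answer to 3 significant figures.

Area: 0.041 ha = 410 m².
1 mm over 1 m² is 1 L, so volume = 76.4 × 410 = 31324 L ≈ 31300 L.

31300 litres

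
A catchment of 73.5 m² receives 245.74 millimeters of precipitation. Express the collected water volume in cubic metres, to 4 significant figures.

18.06 cubic metres

1 mm over 1 m² is 1 L, so volume = 245.74 × 73.5 = 18061.89 L = 18.06 m³.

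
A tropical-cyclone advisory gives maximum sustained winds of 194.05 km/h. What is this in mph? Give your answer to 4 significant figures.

1 km/h = 0.621371 mph, so 194.05 × 0.621371 = 120.6 mph.

120.6 mph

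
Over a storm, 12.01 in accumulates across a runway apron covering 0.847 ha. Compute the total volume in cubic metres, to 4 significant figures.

Depth: 12.01 in × 25.4 = 305.054 mm.
Area: 0.847 ha = 8470 m².
1 mm over 1 m² is 1 L, so volume = 305.054 × 8470 = 2583807.4 L = 2584 m³.

2584 cubic metres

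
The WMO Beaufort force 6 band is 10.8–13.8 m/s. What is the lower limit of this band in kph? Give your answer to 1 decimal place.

10.8–13.8 m/s × 3.6 = 38.9–49.7 km/h.

38.9 km/h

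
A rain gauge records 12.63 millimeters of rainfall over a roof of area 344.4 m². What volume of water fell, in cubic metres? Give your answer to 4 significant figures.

4.350 cubic metres

1 mm over 1 m² is 1 L, so volume = 12.63 × 344.4 = 4349.772 L = 4.350 m³.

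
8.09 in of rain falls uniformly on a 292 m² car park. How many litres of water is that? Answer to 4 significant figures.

60000 litres

Depth: 8.09 in × 25.4 = 205.486 mm.
1 mm over 1 m² is 1 L, so volume = 205.486 × 292 = 60001.912 L ≈ 60000 L.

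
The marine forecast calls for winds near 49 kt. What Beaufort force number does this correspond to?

Beaufort force 10

49 kt lies in the Beaufort 10 band (storm, 48–55 kt).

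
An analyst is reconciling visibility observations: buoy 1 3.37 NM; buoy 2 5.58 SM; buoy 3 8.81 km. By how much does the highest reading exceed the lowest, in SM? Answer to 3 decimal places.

1.702 SM

buoy 1: 3.37 nmi = 3.87813 SM.
buoy 3: 8.81 km = 5.47428 SM.
Spread: 5.58000 − 3.87813 = 1.702 SM.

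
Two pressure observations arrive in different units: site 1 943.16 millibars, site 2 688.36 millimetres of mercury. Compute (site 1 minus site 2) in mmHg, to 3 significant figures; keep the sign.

site 1: 943.16 mb = 707.428 mmHg.
Difference: 707.428 − 688.360 = 19.1 mmHg.

19.1 mmHg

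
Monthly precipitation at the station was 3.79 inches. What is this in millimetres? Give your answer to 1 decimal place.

96.3 mm

1 in = 25.4 mm, so 3.79 × 25.4 = 96.3 mm.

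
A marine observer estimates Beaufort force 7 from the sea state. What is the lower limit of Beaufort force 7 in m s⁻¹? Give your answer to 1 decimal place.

13.9 m/s

Beaufort 7 (near gale) spans 13.9–17.1 m/s.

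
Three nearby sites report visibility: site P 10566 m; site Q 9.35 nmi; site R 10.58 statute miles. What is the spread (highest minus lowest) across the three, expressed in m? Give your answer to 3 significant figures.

6750 m

site Q: 9.35 nmi = 17316.20 m.
site R: 10.58 SM = 17026.86 m.
Spread: 17316.20 − 10566.00 = 6750 m.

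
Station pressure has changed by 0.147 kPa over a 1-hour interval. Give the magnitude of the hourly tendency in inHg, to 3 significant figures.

0.0434 inHg per hour

0.147 kPa / 1 h × 0.2953 inHg/kPa = 0.0434 inHg/h.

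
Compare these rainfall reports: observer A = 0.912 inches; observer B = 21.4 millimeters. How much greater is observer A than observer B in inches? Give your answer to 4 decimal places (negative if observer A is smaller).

observer B: 21.4 mm = 0.842520 in.
Difference: 0.912000 − 0.842520 = 0.0695 in.

0.0695 in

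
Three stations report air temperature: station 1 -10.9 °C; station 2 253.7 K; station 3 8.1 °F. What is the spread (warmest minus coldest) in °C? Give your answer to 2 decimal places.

station 2: 253.7 K = -19.450 °C.
station 3: 8.1 °F = -13.278 °C.
Spread: (-10.900) − (-19.450) = 8.550 °C.

8.55 °C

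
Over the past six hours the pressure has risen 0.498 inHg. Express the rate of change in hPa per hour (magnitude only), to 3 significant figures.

0.498 inHg / 6 h × 33.8639 hPa/inHg = 2.81 hPa/h.

2.81 hPa per hour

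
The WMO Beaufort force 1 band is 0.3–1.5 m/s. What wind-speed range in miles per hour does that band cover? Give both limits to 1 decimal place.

0.7 to 3.4 mph

0.3–1.5 m/s × 2.237 = 0.7–3.4 mph.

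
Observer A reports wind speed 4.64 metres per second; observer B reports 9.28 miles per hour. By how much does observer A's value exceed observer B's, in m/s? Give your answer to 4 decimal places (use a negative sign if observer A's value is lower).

observer B: 9.28 mph = 4.148531 m/s.
Difference: 4.640000 − 4.148531 = 0.4915 m/s.

0.4915 m/s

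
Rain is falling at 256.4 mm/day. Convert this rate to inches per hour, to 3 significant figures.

0.421 in/hour

256.4 mm/day × 0.0393701 in/mm × 0.0416667 day/hour = 0.421 in/hour.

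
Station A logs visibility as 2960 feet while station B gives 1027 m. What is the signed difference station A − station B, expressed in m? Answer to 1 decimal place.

-124.8 m

station A: 2960 ft = 902.208 m.
Difference: 902.208 − 1027.000 = -124.8 m.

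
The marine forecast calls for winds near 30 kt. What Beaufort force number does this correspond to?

Beaufort force 7

30 kt lies in the Beaufort 7 band (near gale, 28–33 kt).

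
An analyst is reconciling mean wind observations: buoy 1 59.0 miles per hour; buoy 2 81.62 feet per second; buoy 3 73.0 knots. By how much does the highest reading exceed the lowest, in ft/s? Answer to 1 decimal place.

41.6 ft/s

buoy 1: 59.0 mph = 86.533 ft/s.
buoy 3: 73.0 kt = 123.210 ft/s.
Spread: 123.210 − 81.620 = 41.6 ft/s.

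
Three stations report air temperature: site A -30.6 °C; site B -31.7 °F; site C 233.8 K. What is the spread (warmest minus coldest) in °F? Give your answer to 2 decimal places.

site B: -31.7 °F = -35.389 °C.
site C: 233.8 K = -39.350 °C.
Spread: (-30.600) − (-39.350) = 8.750 °C = 15.75 °F.

15.75 °F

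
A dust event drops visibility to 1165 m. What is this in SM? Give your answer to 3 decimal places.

0.724 SM

1 m = 0.000621371 SM, so 1165 × 0.000621371 = 0.724 SM.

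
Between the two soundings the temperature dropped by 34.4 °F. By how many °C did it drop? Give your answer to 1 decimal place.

19.1 °C

Converting a difference, only the 9/5 scale factor applies: Δ°C = 34.4 × 0.5556 = 19.1 °C.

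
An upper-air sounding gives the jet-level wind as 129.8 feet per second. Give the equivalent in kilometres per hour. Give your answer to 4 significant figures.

1 ft/s = 1.09728 km/h, so 129.8 × 1.09728 = 142.4 km/h.

142.4 km/h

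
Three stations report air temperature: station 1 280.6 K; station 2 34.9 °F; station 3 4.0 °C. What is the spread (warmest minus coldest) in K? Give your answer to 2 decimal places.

5.84 K

station 1: 280.6 K = 7.450 °C.
station 2: 34.9 °F = 1.611 °C.
Spread: 7.450 − 1.611 = 5.839 °C.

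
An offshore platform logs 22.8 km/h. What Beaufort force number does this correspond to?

Beaufort force 4

22.8 km/h = 6.3 m/s, which is Beaufort 4 (moderate breeze, 5.5–7.9 m/s).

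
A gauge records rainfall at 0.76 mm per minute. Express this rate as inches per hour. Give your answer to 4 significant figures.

1.795 in/hour

0.76 mm/minute × 0.0393701 in/mm × 60 minute/hour = 1.795 in/hour.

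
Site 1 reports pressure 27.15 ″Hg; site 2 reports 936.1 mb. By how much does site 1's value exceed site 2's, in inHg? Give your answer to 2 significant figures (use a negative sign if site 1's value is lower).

-0.49 inHg

site 2: 936.1 mb = 27.6430 inHg.
Difference: 27.1500 − 27.6430 = -0.49 inHg.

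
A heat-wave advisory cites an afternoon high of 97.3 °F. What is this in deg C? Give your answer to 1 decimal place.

°C = (°F − 32) × 5/9 = (97.3 − 32) / 1.8 = 36.3 °C.

36.3 °C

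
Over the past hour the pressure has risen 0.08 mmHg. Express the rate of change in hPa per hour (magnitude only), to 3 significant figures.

0.107 hPa per hour

0.08 mmHg / 1 h × 1.33322 hPa/mmHg = 0.107 hPa/h.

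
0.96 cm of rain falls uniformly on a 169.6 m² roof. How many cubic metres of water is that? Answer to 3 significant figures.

Depth: 0.96 cm × 10 = 9.6 mm.
1 mm over 1 m² is 1 L, so volume = 9.6 × 169.6 = 1628.16 L = 1.63 m³.

1.63 cubic metres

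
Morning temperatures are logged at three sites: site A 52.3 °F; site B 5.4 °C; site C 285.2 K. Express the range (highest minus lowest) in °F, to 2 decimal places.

11.97 °F

site A: 52.3 °F = 11.278 °C.
site C: 285.2 K = 12.050 °C.
Spread: 12.050 − 5.400 = 6.650 °C = 11.97 °F.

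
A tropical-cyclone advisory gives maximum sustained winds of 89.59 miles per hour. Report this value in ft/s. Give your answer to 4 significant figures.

1 mph = 1.46667 ft/s, so 89.59 × 1.46667 = 131.4 ft/s.

131.4 ft/s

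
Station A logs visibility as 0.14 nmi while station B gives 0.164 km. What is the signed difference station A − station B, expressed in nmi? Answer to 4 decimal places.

station B: 0.164 km = 0.088553 nmi.
Difference: 0.140000 − 0.088553 = 0.0514 nmi.

0.0514 nmi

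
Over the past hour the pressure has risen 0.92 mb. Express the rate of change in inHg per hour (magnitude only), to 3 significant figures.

0.0272 inHg per hour

0.92 mb / 1 h × 0.02953 inHg/mb = 0.0272 inHg/h.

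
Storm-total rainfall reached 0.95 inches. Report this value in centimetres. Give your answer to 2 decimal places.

2.41 cm

1 in = 2.54 cm, so 0.95 × 2.54 = 2.41 cm.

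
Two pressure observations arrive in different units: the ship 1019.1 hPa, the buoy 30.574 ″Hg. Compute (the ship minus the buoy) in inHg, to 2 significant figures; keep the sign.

-0.48 inHg

the ship: 1019.1 hPa = 30.0940 inHg.
Difference: 30.0940 − 30.5740 = -0.48 inHg.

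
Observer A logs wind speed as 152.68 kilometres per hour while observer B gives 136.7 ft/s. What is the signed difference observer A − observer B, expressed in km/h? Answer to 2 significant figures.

observer B: 136.7 ft/s = 149.998 km/h.
Difference: 152.680 − 149.998 = 2.7 km/h.

2.7 km/h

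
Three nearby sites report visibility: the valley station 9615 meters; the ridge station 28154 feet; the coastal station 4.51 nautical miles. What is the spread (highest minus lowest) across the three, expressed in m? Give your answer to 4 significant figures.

1262 m

the ridge station: 28154 ft = 8581.34 m.
the coastal station: 4.51 nmi = 8352.52 m.
Spread: 9615.00 − 8352.52 = 1262 m.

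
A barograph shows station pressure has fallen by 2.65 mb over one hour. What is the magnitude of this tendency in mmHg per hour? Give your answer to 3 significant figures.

1.99 mmHg per hour

2.65 mb / 1 h × 0.750062 mmHg/mb = 1.99 mmHg/h.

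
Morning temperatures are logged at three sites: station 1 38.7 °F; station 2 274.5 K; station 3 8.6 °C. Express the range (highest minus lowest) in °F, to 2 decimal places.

13.05 °F

station 1: 38.7 °F = 3.722 °C.
station 2: 274.5 K = 1.350 °C.
Spread: 8.600 − 1.350 = 7.250 °C = 13.05 °F.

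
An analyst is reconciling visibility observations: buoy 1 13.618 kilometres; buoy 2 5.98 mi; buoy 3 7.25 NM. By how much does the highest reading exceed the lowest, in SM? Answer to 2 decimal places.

2.48 SM

buoy 1: 13.618 km = 8.4618 SM.
buoy 3: 7.25 nmi = 8.3432 SM.
Spread: 8.4618 − 5.9800 = 2.48 SM.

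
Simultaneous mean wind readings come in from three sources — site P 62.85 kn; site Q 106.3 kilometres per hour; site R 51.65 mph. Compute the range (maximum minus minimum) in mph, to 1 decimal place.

site P: 62.85 kt = 72.326 mph.
site Q: 106.3 km/h = 66.052 mph.
Spread: 72.326 − 51.650 = 20.7 mph.

20.7 mph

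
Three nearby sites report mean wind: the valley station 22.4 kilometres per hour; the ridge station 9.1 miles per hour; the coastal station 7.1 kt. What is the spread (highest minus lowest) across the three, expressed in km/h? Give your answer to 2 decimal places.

the ridge station: 9.1 mph = 14.6450 km/h.
the coastal station: 7.1 kt = 13.1492 km/h.
Spread: 22.4000 − 13.1492 = 9.25 km/h.

9.25 km/h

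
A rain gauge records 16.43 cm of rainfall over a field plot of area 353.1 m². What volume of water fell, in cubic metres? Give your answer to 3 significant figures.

Depth: 16.43 cm × 10 = 164.3 mm.
1 mm over 1 m² is 1 L, so volume = 164.3 × 353.1 = 58014.33 L = 58.0 m³.

58.0 cubic metres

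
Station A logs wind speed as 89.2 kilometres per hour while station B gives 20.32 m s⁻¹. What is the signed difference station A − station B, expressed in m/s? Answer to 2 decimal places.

4.46 m/s

station A: 89.2 km/h = 24.7778 m/s.
Difference: 24.7778 − 20.3200 = 4.46 m/s.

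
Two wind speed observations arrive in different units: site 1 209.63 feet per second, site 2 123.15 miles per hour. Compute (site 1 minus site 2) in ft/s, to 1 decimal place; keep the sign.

site 2: 123.15 mph = 180.620 ft/s.
Difference: 209.630 − 180.620 = 29.0 ft/s.

29.0 ft/s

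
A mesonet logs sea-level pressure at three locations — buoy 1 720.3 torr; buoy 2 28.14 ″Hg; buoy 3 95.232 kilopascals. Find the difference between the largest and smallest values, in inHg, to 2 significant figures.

buoy 1: 720.3 mmHg = 28.3583 inHg.
buoy 3: 95.232 kPa = 28.1220 inHg.
Spread: 28.3583 − 28.1220 = 0.24 inHg.

0.24 inHg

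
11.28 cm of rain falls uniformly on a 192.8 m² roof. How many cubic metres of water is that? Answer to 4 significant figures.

Depth: 11.28 cm × 10 = 112.8 mm.
1 mm over 1 m² is 1 L, so volume = 112.8 × 192.8 = 21747.84 L = 21.75 m³.

21.75 cubic metres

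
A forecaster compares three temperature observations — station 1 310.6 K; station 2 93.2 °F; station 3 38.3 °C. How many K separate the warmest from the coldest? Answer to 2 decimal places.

4.30 K

station 1: 310.6 K = 37.450 °C.
station 2: 93.2 °F = 34.000 °C.
Spread: 38.300 − 34.000 = 4.300 °C.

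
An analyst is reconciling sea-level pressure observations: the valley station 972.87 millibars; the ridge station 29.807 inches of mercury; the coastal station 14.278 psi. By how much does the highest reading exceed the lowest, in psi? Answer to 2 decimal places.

the valley station: 972.87 mb = 14.1103 psi.
the ridge station: 29.807 inHg = 14.6398 psi.
Spread: 14.6398 − 14.1103 = 0.53 psi.

0.53 psi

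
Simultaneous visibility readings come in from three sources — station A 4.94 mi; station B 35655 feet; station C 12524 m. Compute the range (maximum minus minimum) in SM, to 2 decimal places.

2.84 SM

station B: 35655 ft = 6.7528 SM.
station C: 12524 m = 7.7821 SM.
Spread: 7.7821 − 4.9400 = 2.84 SM.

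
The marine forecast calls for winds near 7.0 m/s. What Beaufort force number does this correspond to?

Beaufort force 4

7.0 m/s lies in the Beaufort 4 band (moderate breeze, 5.5–7.9 m/s).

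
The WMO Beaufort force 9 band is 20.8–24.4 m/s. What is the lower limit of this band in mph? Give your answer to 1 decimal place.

20.8–24.4 m/s × 2.237 = 46.5–54.6 mph.

46.5 mph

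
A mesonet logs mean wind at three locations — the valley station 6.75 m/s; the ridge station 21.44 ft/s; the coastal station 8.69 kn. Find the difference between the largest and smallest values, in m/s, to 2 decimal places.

the ridge station: 21.44 ft/s = 6.5349 m/s.
the coastal station: 8.69 kt = 4.4705 m/s.
Spread: 6.7500 − 4.4705 = 2.28 m/s.

2.28 m/s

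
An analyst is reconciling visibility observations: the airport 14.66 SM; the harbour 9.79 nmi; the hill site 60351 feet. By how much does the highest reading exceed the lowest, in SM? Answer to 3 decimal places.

3.394 SM

the harbour: 9.79 nmi = 11.26613 SM.
the hill site: 60351 ft = 11.43011 SM.
Spread: 14.66000 − 11.26613 = 3.394 SM.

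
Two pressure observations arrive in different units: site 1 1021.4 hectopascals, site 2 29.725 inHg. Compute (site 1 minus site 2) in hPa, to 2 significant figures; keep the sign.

15 hPa

site 2: 29.725 inHg = 1006.60 hPa.
Difference: 1021.40 − 1006.60 = 15 hPa.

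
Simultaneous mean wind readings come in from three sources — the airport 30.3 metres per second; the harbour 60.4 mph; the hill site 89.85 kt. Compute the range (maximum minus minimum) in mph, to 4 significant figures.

the airport: 30.3 m/s = 67.7792 mph.
the hill site: 89.85 kt = 103.3975 mph.
Spread: 103.3975 − 60.4000 = 43.00 mph.

43.00 mph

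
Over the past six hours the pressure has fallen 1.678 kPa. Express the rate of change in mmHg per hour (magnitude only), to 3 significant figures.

1.678 kPa / 6 h × 7.50062 mmHg/kPa = 2.10 mmHg/h.

2.10 mmHg per hour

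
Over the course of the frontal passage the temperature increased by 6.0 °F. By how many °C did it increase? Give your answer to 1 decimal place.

3.3 °C

For a temperature change the 32° offset cancels: Δ°C = 6.0 × 0.5556 = 3.3 °C.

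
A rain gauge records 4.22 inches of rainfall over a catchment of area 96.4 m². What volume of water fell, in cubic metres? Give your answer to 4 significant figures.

10.33 cubic metres

Depth: 4.22 in × 25.4 = 107.188 mm.
1 mm over 1 m² is 1 L, so volume = 107.188 × 96.4 = 10332.923 L = 10.33 m³.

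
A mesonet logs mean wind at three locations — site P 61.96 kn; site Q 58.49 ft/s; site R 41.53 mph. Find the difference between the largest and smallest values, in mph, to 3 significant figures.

site P: 61.96 kt = 71.302 mph.
site Q: 58.49 ft/s = 39.880 mph.
Spread: 71.302 − 39.880 = 31.4 mph.

31.4 mph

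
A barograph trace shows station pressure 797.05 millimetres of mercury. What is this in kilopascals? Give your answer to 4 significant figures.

1 mmHg = 0.133322 kPa, so 797.05 × 0.133322 = 106.3 kPa.

106.3 kPa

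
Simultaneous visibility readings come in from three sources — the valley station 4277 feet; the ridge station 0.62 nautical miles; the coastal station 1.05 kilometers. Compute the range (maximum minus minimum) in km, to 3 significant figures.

0.254 km

the valley station: 4277 ft = 1.30363 km.
the ridge station: 0.62 nmi = 1.14824 km.
Spread: 1.30363 − 1.05000 = 0.254 km.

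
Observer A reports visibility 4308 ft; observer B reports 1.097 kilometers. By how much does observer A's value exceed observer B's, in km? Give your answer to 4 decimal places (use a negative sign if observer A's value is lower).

0.2161 km

observer A: 4308 ft = 1.313078 km.
Difference: 1.313078 − 1.097000 = 0.2161 km.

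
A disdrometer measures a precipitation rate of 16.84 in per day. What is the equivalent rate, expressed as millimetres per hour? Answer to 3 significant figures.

17.8 mm/hour

16.84 in/day × 25.4 mm/in × 0.0416667 day/hour = 17.8 mm/hour.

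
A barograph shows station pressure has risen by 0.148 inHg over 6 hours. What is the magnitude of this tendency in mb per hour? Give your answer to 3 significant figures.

0.835 mb per hour

0.148 inHg / 6 h × 33.8639 mb/inHg = 0.835 mb/h.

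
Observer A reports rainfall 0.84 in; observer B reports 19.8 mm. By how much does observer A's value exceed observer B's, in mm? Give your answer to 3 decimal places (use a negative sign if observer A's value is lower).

observer A: 0.84 in = 21.33600 mm.
Difference: 21.33600 − 19.80000 = 1.536 mm.

1.536 mm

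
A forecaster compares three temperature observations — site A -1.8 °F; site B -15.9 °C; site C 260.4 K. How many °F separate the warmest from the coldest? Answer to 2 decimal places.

site A: -1.8 °F = -18.778 °C.
site C: 260.4 K = -12.750 °C.
Spread: (-12.750) − (-18.778) = 6.028 °C = 10.85 °F.

10.85 °F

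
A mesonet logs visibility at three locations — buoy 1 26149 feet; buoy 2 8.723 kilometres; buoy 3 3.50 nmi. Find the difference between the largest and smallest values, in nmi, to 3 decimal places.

1.210 nmi

buoy 1: 26149 ft = 4.30357 nmi.
buoy 2: 8.723 km = 4.71004 nmi.
Spread: 4.71004 − 3.50000 = 1.210 nmi.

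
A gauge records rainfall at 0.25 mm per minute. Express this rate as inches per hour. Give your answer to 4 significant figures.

0.25 mm/minute × 0.0393701 in/mm × 60 minute/hour = 0.5906 in/hour.

0.5906 in/hour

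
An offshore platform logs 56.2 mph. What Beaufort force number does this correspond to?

56.2 mph = 25.1 m/s, which is Beaufort 10 (storm, 24.5–28.4 m/s).

Beaufort force 10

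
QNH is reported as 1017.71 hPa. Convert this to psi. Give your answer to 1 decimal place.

14.8 psi

1 hPa = 0.0145038 psi, so 1017.71 × 0.0145038 = 14.8 psi.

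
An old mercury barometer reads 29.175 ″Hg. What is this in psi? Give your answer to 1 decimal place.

14.3 psi

1 inHg = 0.491154 psi, so 29.175 × 0.491154 = 14.3 psi.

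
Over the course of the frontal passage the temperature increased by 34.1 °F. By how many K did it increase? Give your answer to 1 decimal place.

Converting a difference, only the 9/5 scale factor applies: ΔK = 34.1 × 0.5556 = 18.9 K.

18.9 K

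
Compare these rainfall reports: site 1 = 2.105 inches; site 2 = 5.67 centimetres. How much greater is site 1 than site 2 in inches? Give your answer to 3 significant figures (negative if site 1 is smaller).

-0.127 in

site 2: 5.67 cm = 2.23228 in.
Difference: 2.10500 − 2.23228 = -0.127 in.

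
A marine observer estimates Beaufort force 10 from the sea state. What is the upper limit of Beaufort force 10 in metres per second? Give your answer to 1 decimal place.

Beaufort 10 (storm) spans 24.5–28.4 m/s.

28.4 m/s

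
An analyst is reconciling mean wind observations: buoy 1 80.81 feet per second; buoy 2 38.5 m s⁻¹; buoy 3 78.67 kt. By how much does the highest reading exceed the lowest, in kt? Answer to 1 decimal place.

buoy 1: 80.81 ft/s = 47.879 kt.
buoy 2: 38.5 m/s = 74.838 kt.
Spread: 78.670 − 47.879 = 30.8 kt.

30.8 kt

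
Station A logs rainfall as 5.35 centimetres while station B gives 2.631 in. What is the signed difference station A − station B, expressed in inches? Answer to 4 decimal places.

station A: 5.35 cm = 2.106299 in.
Difference: 2.106299 − 2.631000 = -0.5247 in.

-0.5247 in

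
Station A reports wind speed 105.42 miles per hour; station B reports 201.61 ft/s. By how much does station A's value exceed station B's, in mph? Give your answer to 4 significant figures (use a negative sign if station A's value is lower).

-32.04 mph

station B: 201.61 ft/s = 137.4614 mph.
Difference: 105.4200 − 137.4614 = -32.04 mph.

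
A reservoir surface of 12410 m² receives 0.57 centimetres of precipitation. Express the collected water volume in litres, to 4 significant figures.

Depth: 0.57 cm × 10 = 5.7 mm.
1 mm over 1 m² is 1 L, so volume = 5.7 × 12410 = 70737 L ≈ 70740 L.

70740 litres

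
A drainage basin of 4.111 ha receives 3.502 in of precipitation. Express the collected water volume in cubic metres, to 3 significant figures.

Depth: 3.502 in × 25.4 = 88.9508 mm.
Area: 4.111 ha = 41110 m².
1 mm over 1 m² is 1 L, so volume = 88.9508 × 41110 = 3656767.4 L = 3660 m³.

3660 cubic metres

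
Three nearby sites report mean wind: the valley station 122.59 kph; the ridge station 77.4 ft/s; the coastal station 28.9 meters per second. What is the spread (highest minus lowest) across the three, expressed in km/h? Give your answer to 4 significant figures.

37.66 km/h

the ridge station: 77.4 ft/s = 84.9295 km/h.
the coastal station: 28.9 m/s = 104.0400 km/h.
Spread: 122.5900 − 84.9295 = 37.66 km/h.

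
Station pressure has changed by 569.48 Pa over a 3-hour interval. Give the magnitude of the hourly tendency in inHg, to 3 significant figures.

569.48 Pa / 3 h × 0.0002953 inHg/Pa = 0.0561 inHg/h.

0.0561 inHg per hour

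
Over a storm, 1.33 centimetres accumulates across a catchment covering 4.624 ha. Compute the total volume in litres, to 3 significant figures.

Depth: 1.33 cm × 10 = 13.3 mm.
Area: 4.624 ha = 46240 m².
1 mm over 1 m² is 1 L, so volume = 13.3 × 46240 = 614992 L ≈ 615000 L.

615000 litres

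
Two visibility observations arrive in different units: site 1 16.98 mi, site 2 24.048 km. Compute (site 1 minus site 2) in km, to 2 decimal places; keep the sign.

3.28 km

site 1: 16.98 SM = 27.3267 km.
Difference: 27.3267 − 24.0480 = 3.28 km.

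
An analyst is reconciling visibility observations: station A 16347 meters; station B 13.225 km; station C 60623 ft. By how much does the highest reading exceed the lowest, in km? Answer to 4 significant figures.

station A: 16347 m = 16.34700 km.
station C: 60623 ft = 18.47789 km.
Spread: 18.47789 − 13.22500 = 5.253 km.

5.253 km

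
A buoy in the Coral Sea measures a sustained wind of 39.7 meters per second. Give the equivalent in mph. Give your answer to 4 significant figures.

88.81 mph

1 m/s = 2.23694 mph, so 39.7 × 2.23694 = 88.81 mph.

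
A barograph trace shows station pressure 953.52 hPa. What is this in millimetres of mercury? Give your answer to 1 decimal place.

1 hPa = 0.750062 mmHg, so 953.52 × 0.750062 = 715.2 mmHg.

715.2 mmHg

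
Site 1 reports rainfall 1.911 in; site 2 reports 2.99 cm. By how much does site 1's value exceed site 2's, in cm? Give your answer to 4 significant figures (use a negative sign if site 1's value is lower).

site 1: 1.911 in = 4.85394 cm.
Difference: 4.85394 − 2.99000 = 1.864 cm.

1.864 cm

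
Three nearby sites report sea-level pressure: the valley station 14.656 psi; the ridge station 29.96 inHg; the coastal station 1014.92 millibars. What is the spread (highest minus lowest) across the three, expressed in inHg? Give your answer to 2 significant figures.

the valley station: 14.656 psi = 29.8399 inHg.
the coastal station: 1014.92 mb = 29.9706 inHg.
Spread: 29.9706 − 29.8399 = 0.13 inHg.

0.13 inHg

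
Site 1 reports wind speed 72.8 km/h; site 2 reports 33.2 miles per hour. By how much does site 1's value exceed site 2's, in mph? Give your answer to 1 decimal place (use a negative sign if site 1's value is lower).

site 1: 72.8 km/h = 45.236 mph.
Difference: 45.236 − 33.200 = 12.0 mph.

12.0 mph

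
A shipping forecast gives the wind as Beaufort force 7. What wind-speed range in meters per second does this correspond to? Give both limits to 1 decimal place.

13.9 to 17.1 m/s

Beaufort 7 (near gale) spans 13.9–17.1 m/s.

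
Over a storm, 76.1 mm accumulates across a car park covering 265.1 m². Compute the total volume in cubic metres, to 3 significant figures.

20.2 cubic metres

1 mm over 1 m² is 1 L, so volume = 76.1 × 265.1 = 20174.11 L = 20.2 m³.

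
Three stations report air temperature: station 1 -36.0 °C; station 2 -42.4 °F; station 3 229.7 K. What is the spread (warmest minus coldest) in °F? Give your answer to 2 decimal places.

station 2: -42.4 °F = -41.333 °C.
station 3: 229.7 K = -43.450 °C.
Spread: (-36.000) − (-43.450) = 7.450 °C = 13.41 °F.

13.41 °F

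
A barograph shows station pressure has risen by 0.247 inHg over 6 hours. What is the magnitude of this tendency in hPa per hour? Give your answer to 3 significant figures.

0.247 inHg / 6 h × 33.8639 hPa/inHg = 1.39 hPa/h.

1.39 hPa per hour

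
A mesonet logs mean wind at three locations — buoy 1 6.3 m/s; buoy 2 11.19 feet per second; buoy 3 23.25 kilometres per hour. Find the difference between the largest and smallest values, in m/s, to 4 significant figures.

3.048 m/s

buoy 2: 11.19 ft/s = 3.41071 m/s.
buoy 3: 23.25 km/h = 6.45833 m/s.
Spread: 6.45833 − 3.41071 = 3.048 m/s.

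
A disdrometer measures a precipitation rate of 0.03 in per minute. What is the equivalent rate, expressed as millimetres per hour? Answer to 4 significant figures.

0.03 in/minute × 25.4 mm/in × 60 minute/hour = 45.72 mm/hour.

45.72 mm/hour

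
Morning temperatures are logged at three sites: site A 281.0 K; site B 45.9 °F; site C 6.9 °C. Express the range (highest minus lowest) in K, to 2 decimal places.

site A: 281.0 K = 7.850 °C.
site B: 45.9 °F = 7.722 °C.
Spread: 7.850 − 6.900 = 0.950 °C.

0.95 K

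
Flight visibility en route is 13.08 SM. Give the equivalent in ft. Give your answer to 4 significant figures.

1 SM = 5280 ft, so 13.08 × 5280 = 69060 ft.

69060 ft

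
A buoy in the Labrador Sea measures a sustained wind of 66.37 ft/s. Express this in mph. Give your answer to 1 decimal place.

45.3 mph

1 ft/s = 0.681818 mph, so 66.37 × 0.681818 = 45.3 mph.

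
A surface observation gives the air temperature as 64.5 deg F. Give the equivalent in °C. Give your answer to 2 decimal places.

°C = (°F − 32) × 5/9 = (64.5 − 32) / 1.8 = 18.06 °C.

18.06 °C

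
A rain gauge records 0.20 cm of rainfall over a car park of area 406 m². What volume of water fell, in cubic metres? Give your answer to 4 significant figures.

0.8120 cubic metres

Depth: 0.20 cm × 10 = 2 mm.
1 mm over 1 m² is 1 L, so volume = 2 × 406 = 812 L = 0.8120 m³.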